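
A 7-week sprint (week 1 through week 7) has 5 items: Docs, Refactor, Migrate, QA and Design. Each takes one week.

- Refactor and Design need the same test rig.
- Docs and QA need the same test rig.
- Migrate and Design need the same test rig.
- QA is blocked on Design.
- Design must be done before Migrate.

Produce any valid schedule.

Docs=week 1; Refactor=week 2; QA=week 2; Design=week 1; Migrate=week 2

Checking: Design(week 1) before Migrate(week 2); Design(week 1) before QA(week 2); Migrate(week 2) != Design(week 1); Refactor(week 2) != Design(week 1); Docs(week 1) != QA(week 2).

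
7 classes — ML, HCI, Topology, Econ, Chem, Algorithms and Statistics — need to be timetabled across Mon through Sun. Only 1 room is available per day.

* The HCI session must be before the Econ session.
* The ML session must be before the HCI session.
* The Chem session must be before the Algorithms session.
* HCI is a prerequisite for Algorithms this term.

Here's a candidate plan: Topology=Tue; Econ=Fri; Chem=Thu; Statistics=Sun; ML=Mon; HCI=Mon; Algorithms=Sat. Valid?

The ML session must be before the HCI session — violated.
Only 1 room is available per day — violated.
HCI is a prerequisite for Algorithms this term — holds.
The HCI session must be before the Econ session — holds.
The Chem session must be before the Algorithms session — holds.

No. Only 1 room is available per day is not satisfied.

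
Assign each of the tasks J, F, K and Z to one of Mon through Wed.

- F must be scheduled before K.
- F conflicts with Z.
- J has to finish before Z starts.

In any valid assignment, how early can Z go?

Precedence pushes Z to at least Tue.
Z at Tue is achievable: F -> Mon, Z -> Tue, J -> Mon, K -> Tue.

Tue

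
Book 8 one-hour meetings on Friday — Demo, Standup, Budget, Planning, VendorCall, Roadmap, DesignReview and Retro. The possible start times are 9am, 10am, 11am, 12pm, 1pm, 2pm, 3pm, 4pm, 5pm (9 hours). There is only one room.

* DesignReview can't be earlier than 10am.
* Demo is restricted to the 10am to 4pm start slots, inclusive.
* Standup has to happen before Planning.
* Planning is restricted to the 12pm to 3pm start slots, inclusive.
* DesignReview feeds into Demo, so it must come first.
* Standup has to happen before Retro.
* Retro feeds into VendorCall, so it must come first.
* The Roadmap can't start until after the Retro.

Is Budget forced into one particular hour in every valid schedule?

No

Budget can be 9am (e.g. VendorCall -> 3pm; Demo -> 1pm; Standup -> 11am; Budget -> 9am; Retro -> 2pm; Roadmap -> 4pm; DesignReview -> 10am; Planning -> 12pm) or 10am (e.g. Budget -> 10am, Roadmap -> 4pm, Retro -> 2pm, Demo -> 1pm, Standup -> 9am, Planning -> 12pm, VendorCall -> 3pm, DesignReview -> 11am).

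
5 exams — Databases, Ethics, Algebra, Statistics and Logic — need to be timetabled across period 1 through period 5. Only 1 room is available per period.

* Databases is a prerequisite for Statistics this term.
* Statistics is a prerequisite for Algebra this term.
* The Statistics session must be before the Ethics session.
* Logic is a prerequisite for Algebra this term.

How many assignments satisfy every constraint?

Splitting on Databases: it can be period 1 (5), period 2 (2). Listing each branch's schedules as (Ethics, Algebra, Statistics, Logic) by period number:
Databases=period 1: (3,5,2,4) (4,5,2,3) (4,5,3,2) (5,4,2,3) (5,4,3,2) — 5.
Databases=period 2: (4,5,3,1) (5,4,3,1) — 2.
Summing: 5 + 2 = 7.

7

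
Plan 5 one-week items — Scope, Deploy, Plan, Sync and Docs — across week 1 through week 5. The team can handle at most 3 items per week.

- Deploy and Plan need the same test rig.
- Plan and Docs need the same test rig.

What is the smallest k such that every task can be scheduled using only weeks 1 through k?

2

With at most 3 per week and 5 tasks, at least 2 weeks are needed.
2 works (last occupied week: week 2): for example Sync=week 2, Docs=week 1, Deploy=week 1, Scope=week 1, Plan=week 2.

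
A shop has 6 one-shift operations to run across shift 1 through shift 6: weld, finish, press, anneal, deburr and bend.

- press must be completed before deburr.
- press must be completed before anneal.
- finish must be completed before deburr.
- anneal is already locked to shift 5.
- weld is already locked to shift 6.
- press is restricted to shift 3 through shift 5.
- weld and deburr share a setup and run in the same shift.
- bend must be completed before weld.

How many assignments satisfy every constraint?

50

Splitting on finish: it can be shift 1 (10), shift 2 (10), shift 3 (10), shift 4 (10), shift 5 (10). Listing each branch's schedules as (weld, press, anneal, deburr, bend) by shift number:
finish=shift 1: (6,3,5,6,1) (6,3,5,6,2) (6,3,5,6,3) (6,3,5,6,4) (6,3,5,6,5) (6,4,5,6,1) (6,4,5,6,2) (6,4,5,6,3) (6,4,5,6,4) (6,4,5,6,5) — 10.
finish=shift 2: (6,3,5,6,1) (6,3,5,6,2) (6,3,5,6,3) (6,3,5,6,4) (6,3,5,6,5) (6,4,5,6,1) (6,4,5,6,2) (6,4,5,6,3) (6,4,5,6,4) (6,4,5,6,5) — 10.
finish=shift 3: (6,3,5,6,1) (6,3,5,6,2) (6,3,5,6,3) (6,3,5,6,4) (6,3,5,6,5) (6,4,5,6,1) (6,4,5,6,2) (6,4,5,6,3) (6,4,5,6,4) (6,4,5,6,5) — 10.
finish=shift 4: (6,3,5,6,1) (6,3,5,6,2) (6,3,5,6,3) (6,3,5,6,4) (6,3,5,6,5) (6,4,5,6,1) (6,4,5,6,2) (6,4,5,6,3) (6,4,5,6,4) (6,4,5,6,5) — 10.
finish=shift 5: (6,3,5,6,1) (6,3,5,6,2) (6,3,5,6,3) (6,3,5,6,4) (6,3,5,6,5) (6,4,5,6,1) (6,4,5,6,2) (6,4,5,6,3) (6,4,5,6,4) (6,4,5,6,5) — 10.
Summing: 10 + 10 + 10 + 10 + 10 = 50.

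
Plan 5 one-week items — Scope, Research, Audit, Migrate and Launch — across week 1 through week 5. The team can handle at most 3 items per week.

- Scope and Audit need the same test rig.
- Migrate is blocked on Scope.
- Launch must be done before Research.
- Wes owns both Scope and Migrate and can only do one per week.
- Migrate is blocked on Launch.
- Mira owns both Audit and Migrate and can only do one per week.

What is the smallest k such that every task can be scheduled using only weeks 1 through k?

The precedence chain requires at least 2 distinct weeks.
With at most 3 per week and 5 tasks, at least 2 weeks are needed.
Could 2 weeks be enough, i.e. nothing placed later than week 2? No: Research must come after Launch (at week 1 or later) → {week 2}; Launch must come before Research (at week 2 or earlier) → {week 1}; Migrate must come after Launch (at week 1 or later) → {week 2}; Scope must come before Migrate (at week 2 or earlier) → {week 1}; Audit can't share with Migrate (week 2) → {week 1}; Audit can't share with Scope (week 1) → nothing is left.
So 2 weeks is not enough.
3 works (last occupied week: week 3): for example Scope -> week 1; Audit -> week 3; Launch -> week 1; Migrate -> week 2; Research -> week 2.

3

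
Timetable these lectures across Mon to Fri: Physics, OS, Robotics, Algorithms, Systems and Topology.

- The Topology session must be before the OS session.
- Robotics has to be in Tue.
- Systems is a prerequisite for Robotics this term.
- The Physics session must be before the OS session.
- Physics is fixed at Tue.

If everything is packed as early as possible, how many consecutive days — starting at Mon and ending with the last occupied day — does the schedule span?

3 days

The precedence chain requires at least 2 distinct days.
Propagating the time windows through the other constraints, OS can't land before Wed — that is day 3 counting from Mon — so the schedule must run through at least 3 days.
3 works (last occupied day: Wed): for example Physics -> Tue; Robotics -> Tue; OS -> Wed; Topology -> Mon; Systems -> Mon; Algorithms -> Mon.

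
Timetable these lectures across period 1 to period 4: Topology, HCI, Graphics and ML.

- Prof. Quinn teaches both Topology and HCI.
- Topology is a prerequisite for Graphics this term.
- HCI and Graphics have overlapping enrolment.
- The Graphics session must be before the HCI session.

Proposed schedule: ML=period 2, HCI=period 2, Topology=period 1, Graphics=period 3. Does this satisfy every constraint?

The Graphics session must be before the HCI session — violated.
Prof. Quinn teaches both Topology and HCI — holds.
HCI and Graphics have overlapping enrolment — holds.
Topology is a prerequisite for Graphics this term — holds.

No. The Graphics session must be before the HCI session is not satisfied.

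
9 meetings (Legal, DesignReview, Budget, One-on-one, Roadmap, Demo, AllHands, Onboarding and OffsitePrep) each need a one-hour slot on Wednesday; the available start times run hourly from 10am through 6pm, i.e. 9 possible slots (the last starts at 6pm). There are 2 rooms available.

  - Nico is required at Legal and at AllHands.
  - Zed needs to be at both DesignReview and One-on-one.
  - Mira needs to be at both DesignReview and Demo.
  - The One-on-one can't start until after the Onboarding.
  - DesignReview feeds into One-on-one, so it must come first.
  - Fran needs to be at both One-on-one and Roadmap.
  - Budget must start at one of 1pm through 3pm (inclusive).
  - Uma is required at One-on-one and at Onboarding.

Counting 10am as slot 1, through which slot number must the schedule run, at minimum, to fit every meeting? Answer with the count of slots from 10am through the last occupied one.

The precedence chain requires at least 2 distinct slots.
With at most 2 per slot and 9 meetings, at least 5 slots are needed.
Budget can't be placed before 1pm — that is slot 4 counting from 10am — so the schedule must run through at least 4 slots.
5 works (last occupied slot: 2pm): for example Budget -> 1pm; OffsitePrep -> 2pm; One-on-one -> 11am; Demo -> 12pm; Onboarding -> 10am; Legal -> 11am; Roadmap -> 12pm; AllHands -> 1pm; DesignReview -> 10am.

5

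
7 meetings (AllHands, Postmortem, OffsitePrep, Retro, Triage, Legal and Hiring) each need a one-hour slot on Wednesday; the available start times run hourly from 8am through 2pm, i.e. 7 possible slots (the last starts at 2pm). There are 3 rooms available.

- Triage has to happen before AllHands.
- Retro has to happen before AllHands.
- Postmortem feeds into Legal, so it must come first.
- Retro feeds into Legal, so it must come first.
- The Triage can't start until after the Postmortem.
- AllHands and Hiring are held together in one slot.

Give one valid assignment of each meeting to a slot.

Retro -> 8am; Triage -> 9am; AllHands -> 10am; Legal -> 9am; Postmortem -> 8am; Hiring -> 10am; OffsitePrep -> 8am

Checking: Retro(8am) before Legal(9am); Retro(8am) before AllHands(10am); Postmortem(8am) before Legal(9am); Postmortem(8am) before Triage(9am); Triage(9am) before AllHands(10am); AllHands = Hiring = 10am; max 3 per slot (cap 3).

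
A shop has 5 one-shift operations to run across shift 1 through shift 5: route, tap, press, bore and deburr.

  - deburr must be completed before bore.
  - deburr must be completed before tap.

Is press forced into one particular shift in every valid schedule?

No

press can be shift 1 (e.g. route=shift 1, tap=shift 2, deburr=shift 1, press=shift 1, bore=shift 2) or shift 2 (e.g. bore -> shift 2, tap -> shift 2, deburr -> shift 1, press -> shift 2, route -> shift 1).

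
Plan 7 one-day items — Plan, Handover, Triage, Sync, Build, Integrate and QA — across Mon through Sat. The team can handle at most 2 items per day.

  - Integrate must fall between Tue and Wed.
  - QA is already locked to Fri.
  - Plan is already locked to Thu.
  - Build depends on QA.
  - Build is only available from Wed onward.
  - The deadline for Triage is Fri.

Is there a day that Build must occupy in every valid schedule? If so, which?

Sat

Build is available from Wed; precedence pushes Build to at least Sat.
So Build is pinned to Sat.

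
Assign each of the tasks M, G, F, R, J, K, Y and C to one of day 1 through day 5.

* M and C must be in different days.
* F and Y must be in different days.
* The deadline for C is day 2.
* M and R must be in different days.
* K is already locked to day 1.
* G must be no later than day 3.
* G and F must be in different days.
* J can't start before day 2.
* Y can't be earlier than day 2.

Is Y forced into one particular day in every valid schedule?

No

Y can be day 2 (e.g. F in day 3; K in day 1; G in day 1; M in day 2; R in day 1; Y in day 2; C in day 1; J in day 2) or day 3 (e.g. K in day 1, F in day 2, M in day 2, Y in day 3, J in day 2, R in day 1, G in day 1, C in day 1).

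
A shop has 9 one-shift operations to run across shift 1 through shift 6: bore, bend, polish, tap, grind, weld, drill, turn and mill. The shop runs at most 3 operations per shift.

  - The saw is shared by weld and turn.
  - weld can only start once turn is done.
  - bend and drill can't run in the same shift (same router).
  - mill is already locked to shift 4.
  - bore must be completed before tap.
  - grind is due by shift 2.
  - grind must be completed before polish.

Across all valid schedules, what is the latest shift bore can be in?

Downstream work caps bore at shift 5.
bore at shift 5 is achievable: polish=shift 2, weld=shift 2, grind=shift 1, bore=shift 5, mill=shift 4, drill=shift 2, tap=shift 6, turn=shift 1, bend=shift 1.

shift 5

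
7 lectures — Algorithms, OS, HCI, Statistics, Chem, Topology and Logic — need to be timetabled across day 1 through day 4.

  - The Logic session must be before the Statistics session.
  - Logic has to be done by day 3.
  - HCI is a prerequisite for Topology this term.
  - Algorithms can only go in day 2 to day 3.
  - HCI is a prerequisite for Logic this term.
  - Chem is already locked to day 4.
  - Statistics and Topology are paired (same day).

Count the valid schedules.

32

Splitting on Algorithms: it can be day 2 (16), day 3 (16). Listing each branch's schedules as (OS, HCI, Statistics, Chem, Topology, Logic) by day number:
Algorithms=day 2: (1,1,3,4,3,2) (1,1,4,4,4,2) (1,1,4,4,4,3) (1,2,4,4,4,3) (2,1,3,4,3,2) (2,1,4,4,4,2) (2,1,4,4,4,3) (2,2,4,4,4,3) (3,1,3,4,3,2) (3,1,4,4,4,2) (3,1,4,4,4,3) (3,2,4,4,4,3) (4,1,3,4,3,2) (4,1,4,4,4,2) (4,1,4,4,4,3) (4,2,4,4,4,3) — 16.
Algorithms=day 3: (1,1,3,4,3,2) (1,1,4,4,4,2) (1,1,4,4,4,3) (1,2,4,4,4,3) (2,1,3,4,3,2) (2,1,4,4,4,2) (2,1,4,4,4,3) (2,2,4,4,4,3) (3,1,3,4,3,2) (3,1,4,4,4,2) (3,1,4,4,4,3) (3,2,4,4,4,3) (4,1,3,4,3,2) (4,1,4,4,4,2) (4,1,4,4,4,3) (4,2,4,4,4,3) — 16.
Summing: 16 + 16 = 32.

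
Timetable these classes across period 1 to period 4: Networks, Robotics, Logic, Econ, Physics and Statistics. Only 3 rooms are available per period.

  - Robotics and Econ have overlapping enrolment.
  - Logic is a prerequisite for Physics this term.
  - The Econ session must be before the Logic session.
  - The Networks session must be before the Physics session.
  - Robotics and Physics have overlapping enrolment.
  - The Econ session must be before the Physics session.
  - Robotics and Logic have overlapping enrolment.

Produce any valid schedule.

Econ in period 1; Networks in period 1; Physics in period 3; Logic in period 2; Statistics in period 1; Robotics in period 4

Checking: Econ(period 1) before Physics(period 3); Networks(period 1) before Physics(period 3); Econ(period 1) before Logic(period 2); Logic(period 2) before Physics(period 3); Robotics(period 4) != Econ(period 1); Robotics(period 4) != Logic(period 2); Robotics(period 4) != Physics(period 3); max 3 per period (cap 3).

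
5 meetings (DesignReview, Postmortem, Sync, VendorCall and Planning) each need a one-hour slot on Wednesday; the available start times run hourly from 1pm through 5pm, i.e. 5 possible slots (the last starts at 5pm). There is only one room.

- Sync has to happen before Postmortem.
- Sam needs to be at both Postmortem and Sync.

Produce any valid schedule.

Sync=1pm; Planning=5pm; VendorCall=4pm; Postmortem=2pm; DesignReview=3pm

Checking: Sync(1pm) before Postmortem(2pm); Postmortem(2pm) != Sync(1pm); max 1 per slot (cap 1).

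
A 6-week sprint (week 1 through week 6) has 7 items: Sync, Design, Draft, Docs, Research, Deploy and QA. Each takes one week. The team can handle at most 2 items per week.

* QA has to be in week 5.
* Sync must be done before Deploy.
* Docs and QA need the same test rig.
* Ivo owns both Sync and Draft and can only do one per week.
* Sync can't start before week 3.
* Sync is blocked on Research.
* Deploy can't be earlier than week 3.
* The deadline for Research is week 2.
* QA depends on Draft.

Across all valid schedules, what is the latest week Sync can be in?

Sync is available from week 3; downstream work caps Sync at week 5.
Sync at week 5 is achievable: Draft in week 1; QA in week 5; Design in week 2; Research in week 1; Docs in week 2; Sync in week 5; Deploy in week 6.

week 5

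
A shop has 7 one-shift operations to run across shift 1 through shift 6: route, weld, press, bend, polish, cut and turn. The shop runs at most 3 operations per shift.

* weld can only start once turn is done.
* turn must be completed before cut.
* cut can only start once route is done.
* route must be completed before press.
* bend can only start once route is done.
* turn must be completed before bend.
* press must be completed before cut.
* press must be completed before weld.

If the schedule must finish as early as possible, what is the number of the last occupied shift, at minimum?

The precedence chain requires at least 3 distinct shifts.
With at most 3 per shift and 7 operations, at least 3 shifts are needed.
3 works (last occupied shift: shift 3): for example route -> shift 1; press -> shift 2; weld -> shift 3; turn -> shift 1; polish -> shift 1; cut -> shift 3; bend -> shift 2.

shift 3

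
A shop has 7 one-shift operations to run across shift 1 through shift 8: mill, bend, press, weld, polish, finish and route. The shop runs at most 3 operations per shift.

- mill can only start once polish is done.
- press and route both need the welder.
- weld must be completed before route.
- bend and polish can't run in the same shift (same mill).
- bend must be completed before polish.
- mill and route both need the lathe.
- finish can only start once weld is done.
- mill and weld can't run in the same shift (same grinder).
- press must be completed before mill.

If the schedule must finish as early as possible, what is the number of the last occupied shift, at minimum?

shift 3

The precedence chain requires at least 3 distinct shifts.
With at most 3 per shift and 7 operations, at least 3 shifts are needed.
3 works (last occupied shift: shift 3): for example mill -> shift 3; weld -> shift 1; route -> shift 2; bend -> shift 1; finish -> shift 2; press -> shift 1; polish -> shift 2.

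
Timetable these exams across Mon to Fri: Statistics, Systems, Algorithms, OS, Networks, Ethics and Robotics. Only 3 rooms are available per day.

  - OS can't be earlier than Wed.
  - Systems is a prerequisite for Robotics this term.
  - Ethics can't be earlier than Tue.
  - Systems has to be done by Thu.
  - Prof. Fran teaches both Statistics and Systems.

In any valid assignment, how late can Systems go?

Thu

Systems's own window allows nothing later than Thu.
Systems at Thu is achievable: OS in Wed; Statistics in Mon; Algorithms in Mon; Systems in Thu; Networks in Mon; Robotics in Fri; Ethics in Tue.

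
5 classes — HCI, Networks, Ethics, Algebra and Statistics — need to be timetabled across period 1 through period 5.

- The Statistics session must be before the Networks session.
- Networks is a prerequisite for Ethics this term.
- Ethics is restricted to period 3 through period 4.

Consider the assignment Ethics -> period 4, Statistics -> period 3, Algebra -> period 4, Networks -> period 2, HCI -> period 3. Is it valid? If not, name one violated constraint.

No — it violates: The Statistics session must be before the Networks session

Networks is a prerequisite for Ethics this term — holds.
Ethics is restricted to period 3 through period 4 — holds.
The Statistics session must be before the Networks session — violated.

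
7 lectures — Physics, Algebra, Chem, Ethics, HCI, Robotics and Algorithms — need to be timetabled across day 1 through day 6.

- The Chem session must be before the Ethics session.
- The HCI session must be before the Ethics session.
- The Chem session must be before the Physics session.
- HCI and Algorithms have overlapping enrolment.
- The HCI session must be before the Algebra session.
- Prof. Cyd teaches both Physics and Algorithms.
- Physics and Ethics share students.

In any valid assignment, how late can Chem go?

day 4

Downstream work caps Chem at day 5.
Chem at day 4 is achievable: HCI -> day 1; Ethics -> day 5; Algorithms -> day 2; Chem -> day 4; Physics -> day 6; Robotics -> day 1; Algebra -> day 2.
Nothing later works — the conflict constraints rule out every day after day 4.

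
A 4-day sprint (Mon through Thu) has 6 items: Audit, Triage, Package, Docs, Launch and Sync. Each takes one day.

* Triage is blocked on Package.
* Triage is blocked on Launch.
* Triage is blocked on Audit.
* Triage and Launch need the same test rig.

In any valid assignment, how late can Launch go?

Wed

Downstream work caps Launch at Wed.
Launch at Wed is achievable: Docs -> Mon, Triage -> Thu, Sync -> Mon, Launch -> Wed, Package -> Mon, Audit -> Mon.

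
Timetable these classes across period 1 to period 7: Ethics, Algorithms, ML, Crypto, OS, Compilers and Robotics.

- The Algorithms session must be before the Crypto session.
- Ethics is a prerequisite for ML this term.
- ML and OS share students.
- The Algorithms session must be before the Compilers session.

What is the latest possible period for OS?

OS at period 7 is achievable: Crypto in period 2, ML in period 2, Robotics in period 1, OS in period 7, Ethics in period 1, Algorithms in period 1, Compilers in period 2.

period 7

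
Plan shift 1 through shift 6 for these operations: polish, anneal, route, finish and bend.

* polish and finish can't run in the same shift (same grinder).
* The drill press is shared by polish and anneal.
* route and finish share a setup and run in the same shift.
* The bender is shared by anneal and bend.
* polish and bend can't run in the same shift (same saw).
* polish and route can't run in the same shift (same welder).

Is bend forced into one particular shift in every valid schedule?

bend can be shift 1 (e.g. anneal in shift 3, route in shift 1, polish in shift 2, finish in shift 1, bend in shift 1) or shift 2 (e.g. anneal -> shift 3; finish -> shift 2; route -> shift 2; polish -> shift 1; bend -> shift 2).

No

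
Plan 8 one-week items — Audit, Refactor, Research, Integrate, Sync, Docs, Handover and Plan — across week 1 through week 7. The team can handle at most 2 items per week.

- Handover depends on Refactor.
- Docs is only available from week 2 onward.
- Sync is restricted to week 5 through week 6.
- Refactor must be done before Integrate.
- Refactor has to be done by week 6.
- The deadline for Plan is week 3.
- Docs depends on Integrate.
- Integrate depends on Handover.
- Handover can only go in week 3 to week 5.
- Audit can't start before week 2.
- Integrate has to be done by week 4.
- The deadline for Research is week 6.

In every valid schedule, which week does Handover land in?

week 3

Handover is available from week 3; Handover's own window allows nothing later than week 5; downstream work caps Handover at week 3.
So Handover is pinned to week 3.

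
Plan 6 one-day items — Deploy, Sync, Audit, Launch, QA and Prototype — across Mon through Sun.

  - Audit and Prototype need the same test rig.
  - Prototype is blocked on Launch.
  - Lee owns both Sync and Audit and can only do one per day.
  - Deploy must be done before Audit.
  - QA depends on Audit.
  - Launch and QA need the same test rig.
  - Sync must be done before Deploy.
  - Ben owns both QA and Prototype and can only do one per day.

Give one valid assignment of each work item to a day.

Launch=Mon, Prototype=Tue, QA=Thu, Audit=Wed, Deploy=Tue, Sync=Mon

Checking: Audit(Wed) before QA(Thu); Deploy(Tue) before Audit(Wed); Sync(Mon) before Deploy(Tue); Launch(Mon) before Prototype(Tue); QA(Thu) != Prototype(Tue); Audit(Wed) != Prototype(Tue); Launch(Mon) != QA(Thu); Sync(Mon) != Audit(Wed).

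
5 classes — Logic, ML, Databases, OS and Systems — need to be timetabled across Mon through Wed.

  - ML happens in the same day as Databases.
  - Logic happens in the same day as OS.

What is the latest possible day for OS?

OS at Wed is achievable: Systems -> Mon; ML -> Mon; OS -> Wed; Databases -> Mon; Logic -> Wed.

Wed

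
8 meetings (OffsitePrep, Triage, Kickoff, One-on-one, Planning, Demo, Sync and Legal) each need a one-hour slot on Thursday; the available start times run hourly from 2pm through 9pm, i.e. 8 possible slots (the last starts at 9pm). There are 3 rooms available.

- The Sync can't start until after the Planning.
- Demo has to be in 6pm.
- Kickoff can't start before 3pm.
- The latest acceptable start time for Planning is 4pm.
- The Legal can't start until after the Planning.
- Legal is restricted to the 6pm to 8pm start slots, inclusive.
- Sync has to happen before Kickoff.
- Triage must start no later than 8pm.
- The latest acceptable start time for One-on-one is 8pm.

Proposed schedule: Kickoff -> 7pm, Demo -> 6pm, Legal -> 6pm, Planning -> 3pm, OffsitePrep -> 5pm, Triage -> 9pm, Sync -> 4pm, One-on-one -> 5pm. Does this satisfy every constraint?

The Sync can't start until after the Planning — holds.
Kickoff can't start before 3pm — holds.
The latest acceptable start time for One-on-one is 8pm — holds.
Triage must start no later than 8pm — violated.
There are 3 rooms available — holds.
Sync has to happen before Kickoff — holds.
Demo has to be in 6pm — holds.
The latest acceptable start time for Planning is 4pm — holds.
The Legal can't start until after the Planning — holds.
Legal is restricted to the 6pm to 8pm start slots, inclusive — holds.

No — it violates: Triage must start no later than 8pm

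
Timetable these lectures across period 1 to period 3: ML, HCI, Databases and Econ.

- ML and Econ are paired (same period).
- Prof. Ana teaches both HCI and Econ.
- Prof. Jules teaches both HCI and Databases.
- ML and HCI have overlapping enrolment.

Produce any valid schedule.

Econ=period 1; HCI=period 2; Databases=period 1; ML=period 1

Checking: ML(period 1) != HCI(period 2); HCI(period 2) != Databases(period 1); HCI(period 2) != Econ(period 1); ML = Econ = period 1.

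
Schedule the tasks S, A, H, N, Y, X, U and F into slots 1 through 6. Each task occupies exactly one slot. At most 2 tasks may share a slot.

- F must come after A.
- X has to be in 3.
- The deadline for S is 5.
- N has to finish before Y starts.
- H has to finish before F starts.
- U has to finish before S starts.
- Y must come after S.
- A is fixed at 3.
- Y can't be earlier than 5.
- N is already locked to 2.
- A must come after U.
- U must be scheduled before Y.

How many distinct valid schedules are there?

Splitting on S: it can be 2 (12), 4 (30), 5 (15). Listing each branch's schedules as (A, H, N, Y, X, U, F):
S=2: (3,1,2,5,3,1,4) (3,1,2,5,3,1,5) (3,1,2,5,3,1,6) (3,1,2,6,3,1,4) (3,1,2,6,3,1,5) (3,1,2,6,3,1,6) (3,4,2,5,3,1,5) (3,4,2,5,3,1,6) (3,4,2,6,3,1,5) (3,4,2,6,3,1,6) (3,5,2,5,3,1,6) (3,5,2,6,3,1,6) — 12.
S=4: (3,1,2,5,3,1,4) (3,1,2,5,3,1,5) (3,1,2,5,3,1,6) (3,1,2,5,3,2,4) (3,1,2,5,3,2,5) (3,1,2,5,3,2,6) (3,1,2,6,3,1,4) (3,1,2,6,3,1,5) (3,1,2,6,3,1,6) (3,1,2,6,3,2,4) (3,1,2,6,3,2,5) (3,1,2,6,3,2,6) (3,2,2,5,3,1,4) (3,2,2,5,3,1,5) (3,2,2,5,3,1,6) (3,2,2,6,3,1,4) (3,2,2,6,3,1,5) (3,2,2,6,3,1,6) (3,4,2,5,3,1,5) (3,4,2,5,3,1,6) (3,4,2,5,3,2,5) (3,4,2,5,3,2,6) (3,4,2,6,3,1,5) (3,4,2,6,3,1,6) (3,4,2,6,3,2,5) (3,4,2,6,3,2,6) (3,5,2,5,3,1,6) (3,5,2,5,3,2,6) (3,5,2,6,3,1,6) (3,5,2,6,3,2,6) — 30.
S=5: (3,1,2,6,3,1,4) (3,1,2,6,3,1,5) (3,1,2,6,3,1,6) (3,1,2,6,3,2,4) (3,1,2,6,3,2,5) (3,1,2,6,3,2,6) (3,2,2,6,3,1,4) (3,2,2,6,3,1,5) (3,2,2,6,3,1,6) (3,4,2,6,3,1,5) (3,4,2,6,3,1,6) (3,4,2,6,3,2,5) (3,4,2,6,3,2,6) (3,5,2,6,3,1,6) (3,5,2,6,3,2,6) — 15.
Summing: 12 + 30 + 15 = 57.

57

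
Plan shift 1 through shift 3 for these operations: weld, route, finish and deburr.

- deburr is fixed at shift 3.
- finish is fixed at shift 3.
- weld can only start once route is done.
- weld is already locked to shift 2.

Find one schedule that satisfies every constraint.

finish in shift 3; route in shift 1; weld in shift 2; deburr in shift 3

Checking: route(shift 1) before weld(shift 2); weld=shift 2 in [shift 2,shift 2]; finish=shift 3 in [shift 3,shift 3]; deburr=shift 3 in [shift 3,shift 3].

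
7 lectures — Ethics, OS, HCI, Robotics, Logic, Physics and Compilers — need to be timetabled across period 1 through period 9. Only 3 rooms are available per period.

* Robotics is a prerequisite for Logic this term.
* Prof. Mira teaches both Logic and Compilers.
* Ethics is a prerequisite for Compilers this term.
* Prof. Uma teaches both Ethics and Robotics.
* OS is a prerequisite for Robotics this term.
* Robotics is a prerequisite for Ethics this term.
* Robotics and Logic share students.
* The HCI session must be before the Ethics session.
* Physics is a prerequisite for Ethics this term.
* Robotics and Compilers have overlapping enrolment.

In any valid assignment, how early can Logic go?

Precedence pushes Logic to at least period 3.
Logic at period 3 is achievable: OS=period 1, Compilers=period 4, Logic=period 3, Ethics=period 3, Physics=period 1, HCI=period 1, Robotics=period 2.

period 3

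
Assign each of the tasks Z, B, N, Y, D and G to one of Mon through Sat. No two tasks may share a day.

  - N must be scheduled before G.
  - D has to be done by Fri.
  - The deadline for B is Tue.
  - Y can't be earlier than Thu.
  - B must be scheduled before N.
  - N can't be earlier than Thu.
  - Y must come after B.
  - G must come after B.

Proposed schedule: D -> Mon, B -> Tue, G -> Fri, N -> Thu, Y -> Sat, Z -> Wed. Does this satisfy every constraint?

No two tasks may share a day — holds.
G must come after B — holds.
N must be scheduled before G — holds.
The deadline for B is Tue — holds.
Y can't be earlier than Thu — holds.
B must be scheduled before N — holds.
N can't be earlier than Thu — holds.
D has to be done by Fri — holds.
Y must come after B — holds.

Valid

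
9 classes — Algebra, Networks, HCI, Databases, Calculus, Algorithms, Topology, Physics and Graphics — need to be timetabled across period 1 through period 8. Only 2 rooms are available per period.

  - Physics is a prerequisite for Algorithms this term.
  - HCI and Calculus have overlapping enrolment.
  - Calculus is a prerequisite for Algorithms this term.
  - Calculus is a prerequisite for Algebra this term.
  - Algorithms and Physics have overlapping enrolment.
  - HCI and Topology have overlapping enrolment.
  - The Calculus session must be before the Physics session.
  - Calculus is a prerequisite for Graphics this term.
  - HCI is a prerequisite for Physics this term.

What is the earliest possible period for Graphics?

period 2

Precedence pushes Graphics to at least period 2.
Graphics at period 2 is achievable: Networks -> period 1; Databases -> period 4; HCI -> period 2; Topology -> period 5; Calculus -> period 1; Physics -> period 3; Algorithms -> period 4; Algebra -> period 3; Graphics -> period 2.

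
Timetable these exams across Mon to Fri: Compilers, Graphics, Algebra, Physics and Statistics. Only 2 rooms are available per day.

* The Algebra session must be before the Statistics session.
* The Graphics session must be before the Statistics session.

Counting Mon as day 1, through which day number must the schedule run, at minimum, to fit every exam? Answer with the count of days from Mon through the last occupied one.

The precedence chain requires at least 2 distinct days.
With at most 2 per day and 5 exams, at least 3 days are needed.
3 works (last occupied day: Wed): for example Algebra -> Mon; Compilers -> Tue; Graphics -> Mon; Statistics -> Tue; Physics -> Wed.

3 days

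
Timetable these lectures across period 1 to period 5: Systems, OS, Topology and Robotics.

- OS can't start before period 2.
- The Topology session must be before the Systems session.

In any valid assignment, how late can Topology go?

Downstream work caps Topology at period 4.
Topology at period 4 is achievable: Systems -> period 5; Topology -> period 4; OS -> period 2; Robotics -> period 1.

period 4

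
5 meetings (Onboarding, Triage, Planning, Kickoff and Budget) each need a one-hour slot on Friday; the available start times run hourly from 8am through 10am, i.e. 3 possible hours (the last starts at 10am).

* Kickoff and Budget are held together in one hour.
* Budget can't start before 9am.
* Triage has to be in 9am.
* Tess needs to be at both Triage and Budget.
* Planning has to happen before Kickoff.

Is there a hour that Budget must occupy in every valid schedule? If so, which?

10am

Budget's window is 9am–10am.
Triage is fixed at 9am, and Budget can't share a hour with Triage.
So Budget must be 10am.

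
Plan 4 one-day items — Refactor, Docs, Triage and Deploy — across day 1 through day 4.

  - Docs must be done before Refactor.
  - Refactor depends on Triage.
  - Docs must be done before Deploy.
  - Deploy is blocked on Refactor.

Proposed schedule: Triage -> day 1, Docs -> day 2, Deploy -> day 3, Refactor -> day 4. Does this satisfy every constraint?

No. Deploy is blocked on Refactor is not satisfied.

Deploy is blocked on Refactor — violated.
Refactor depends on Triage — holds.
Docs must be done before Refactor — holds.
Docs must be done before Deploy — holds.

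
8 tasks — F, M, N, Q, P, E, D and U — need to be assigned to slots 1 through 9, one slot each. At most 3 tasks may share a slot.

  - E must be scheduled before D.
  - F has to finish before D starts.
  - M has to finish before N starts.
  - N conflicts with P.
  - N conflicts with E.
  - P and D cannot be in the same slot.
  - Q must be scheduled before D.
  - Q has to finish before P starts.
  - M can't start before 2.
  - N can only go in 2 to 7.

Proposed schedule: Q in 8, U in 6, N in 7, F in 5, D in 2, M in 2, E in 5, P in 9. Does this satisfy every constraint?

At most 3 tasks may share a slot — holds.
E must be scheduled before D — violated.
M can't start before 2 — holds.
P and D cannot be in the same slot — holds.
M has to finish before N starts — holds.
F has to finish before D starts — violated.
N conflicts with E — holds.
N can only go in 2 to 7 — holds.
N conflicts with P — holds.
Q has to finish before P starts — holds.
Q must be scheduled before D — violated.

Invalid. Q must be scheduled before D.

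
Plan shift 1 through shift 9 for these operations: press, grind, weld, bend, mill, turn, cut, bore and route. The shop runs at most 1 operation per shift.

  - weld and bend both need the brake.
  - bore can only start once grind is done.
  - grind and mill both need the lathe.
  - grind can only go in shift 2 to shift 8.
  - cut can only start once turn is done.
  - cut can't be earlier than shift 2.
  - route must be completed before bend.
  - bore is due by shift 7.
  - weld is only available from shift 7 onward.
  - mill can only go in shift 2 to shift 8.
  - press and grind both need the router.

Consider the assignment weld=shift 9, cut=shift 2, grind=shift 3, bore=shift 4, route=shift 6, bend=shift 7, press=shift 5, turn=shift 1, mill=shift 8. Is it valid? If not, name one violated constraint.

weld is only available from shift 7 onward — holds.
cut can't be earlier than shift 2 — holds.
bore can only start once grind is done — holds.
press and grind both need the router — holds.
grind and mill both need the lathe — holds.
route must be completed before bend — holds.
cut can only start once turn is done — holds.
weld and bend both need the brake — holds.
bore is due by shift 7 — holds.
mill can only go in shift 2 to shift 8 — holds.
The shop runs at most 1 operation per shift — holds.
grind can only go in shift 2 to shift 8 — holds.

Valid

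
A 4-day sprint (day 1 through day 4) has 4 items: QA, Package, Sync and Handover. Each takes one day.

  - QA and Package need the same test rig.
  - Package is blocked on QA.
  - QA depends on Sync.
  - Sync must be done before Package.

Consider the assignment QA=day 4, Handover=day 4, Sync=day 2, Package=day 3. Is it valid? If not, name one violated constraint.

QA depends on Sync — holds.
Package is blocked on QA — violated.
Sync must be done before Package — holds.
QA and Package need the same test rig — holds.

Invalid. Package is blocked on QA.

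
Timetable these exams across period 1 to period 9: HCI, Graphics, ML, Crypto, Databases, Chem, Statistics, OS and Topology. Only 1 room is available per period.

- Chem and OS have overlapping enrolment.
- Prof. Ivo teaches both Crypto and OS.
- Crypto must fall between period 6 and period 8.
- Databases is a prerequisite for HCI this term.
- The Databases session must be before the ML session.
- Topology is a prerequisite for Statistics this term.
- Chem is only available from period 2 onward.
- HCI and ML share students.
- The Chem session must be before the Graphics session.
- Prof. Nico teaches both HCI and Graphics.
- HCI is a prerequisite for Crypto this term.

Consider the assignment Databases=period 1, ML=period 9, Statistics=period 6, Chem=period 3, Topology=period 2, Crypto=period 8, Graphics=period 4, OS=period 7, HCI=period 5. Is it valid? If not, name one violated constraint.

Yes

The Databases session must be before the ML session — holds.
Chem is only available from period 2 onward — holds.
Topology is a prerequisite for Statistics this term — holds.
Prof. Ivo teaches both Crypto and OS — holds.
HCI and ML share students — holds.
The Chem session must be before the Graphics session — holds.
Prof. Nico teaches both HCI and Graphics — holds.
HCI is a prerequisite for Crypto this term — holds.
Chem and OS have overlapping enrolment — holds.
Databases is a prerequisite for HCI this term — holds.
Only 1 room is available per period — holds.
Crypto must fall between period 6 and period 8 — holds.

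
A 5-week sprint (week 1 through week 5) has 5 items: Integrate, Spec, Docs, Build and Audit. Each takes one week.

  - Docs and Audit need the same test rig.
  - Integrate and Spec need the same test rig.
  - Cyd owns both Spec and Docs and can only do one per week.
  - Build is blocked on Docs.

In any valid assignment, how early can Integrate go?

Integrate at week 1 is achievable: Spec in week 2; Audit in week 2; Integrate in week 1; Build in week 2; Docs in week 1.

week 1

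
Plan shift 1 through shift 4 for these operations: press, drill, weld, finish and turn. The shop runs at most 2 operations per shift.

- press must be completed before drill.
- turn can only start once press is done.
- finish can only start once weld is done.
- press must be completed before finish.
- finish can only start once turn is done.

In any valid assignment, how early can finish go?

shift 3

Precedence pushes finish to at least shift 3.
finish at shift 3 is achievable: weld in shift 1; drill in shift 2; finish in shift 3; press in shift 1; turn in shift 2.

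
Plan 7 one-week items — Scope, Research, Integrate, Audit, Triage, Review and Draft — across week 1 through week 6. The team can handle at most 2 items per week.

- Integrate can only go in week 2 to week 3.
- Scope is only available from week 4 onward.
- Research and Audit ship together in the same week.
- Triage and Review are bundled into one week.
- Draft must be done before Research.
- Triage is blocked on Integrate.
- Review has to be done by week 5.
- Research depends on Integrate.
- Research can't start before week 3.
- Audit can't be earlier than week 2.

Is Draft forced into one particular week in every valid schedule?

No

Draft can be week 1 (e.g. Review=week 5, Integrate=week 2, Triage=week 5, Scope=week 4, Audit=week 3, Research=week 3, Draft=week 1) or week 2 (e.g. Review=week 5; Scope=week 4; Draft=week 2; Research=week 3; Integrate=week 2; Triage=week 5; Audit=week 3).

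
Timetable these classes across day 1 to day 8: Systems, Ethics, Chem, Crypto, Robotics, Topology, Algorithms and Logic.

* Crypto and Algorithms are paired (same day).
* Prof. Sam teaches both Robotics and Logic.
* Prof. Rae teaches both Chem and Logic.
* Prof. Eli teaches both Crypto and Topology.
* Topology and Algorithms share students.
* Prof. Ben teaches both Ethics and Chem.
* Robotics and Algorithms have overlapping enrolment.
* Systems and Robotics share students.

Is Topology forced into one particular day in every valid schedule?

No

Topology can be day 1 (e.g. Crypto -> day 2, Robotics -> day 3, Systems -> day 1, Chem -> day 2, Ethics -> day 1, Topology -> day 1, Logic -> day 1, Algorithms -> day 2) or day 2 (e.g. Algorithms=day 1, Chem=day 2, Ethics=day 1, Logic=day 1, Topology=day 2, Robotics=day 2, Systems=day 1, Crypto=day 1).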